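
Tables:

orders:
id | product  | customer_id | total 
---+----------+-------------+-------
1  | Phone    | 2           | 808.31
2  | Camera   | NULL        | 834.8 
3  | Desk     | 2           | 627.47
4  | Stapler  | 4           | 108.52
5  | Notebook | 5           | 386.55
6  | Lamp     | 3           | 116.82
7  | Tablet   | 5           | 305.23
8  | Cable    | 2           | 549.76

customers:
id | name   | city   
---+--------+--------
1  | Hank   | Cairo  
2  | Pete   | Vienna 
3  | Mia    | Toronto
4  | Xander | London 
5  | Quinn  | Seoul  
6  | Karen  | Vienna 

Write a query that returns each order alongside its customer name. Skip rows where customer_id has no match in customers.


INNER JOIN keeps only orders rows whose customer_id matches an id in customers. Walk through each order:
  - order 1 (Phone): customer_id=2 -> matches Pete
  - order 2 (Camera): customer_id=NULL, no match -> dropped
  - order 3 (Desk): customer_id=2 -> matches Pete
  - order 4 (Stapler): customer_id=4 -> matches Xander
  - order 5 (Notebook): customer_id=5 -> matches Quinn
  - order 6 (Lamp): customer_id=3 -> matches Mia
  - order 7 (Tablet): customer_id=5 -> matches Quinn
  - order 8 (Cable): customer_id=2 -> matches Pete
So 1 of 8 rows is dropped.

SQL:
SELECT a.product, b.name AS customer
FROM orders a
INNER JOIN customers b ON a.customer_id = b.id

Result:
product  | customer
---------+---------
Phone    | Pete    
Desk     | Pete    
Stapler  | Xander  
Notebook | Quinn   
Lamp     | Mia     
Tablet   | Quinn   
Cable    | Pete    


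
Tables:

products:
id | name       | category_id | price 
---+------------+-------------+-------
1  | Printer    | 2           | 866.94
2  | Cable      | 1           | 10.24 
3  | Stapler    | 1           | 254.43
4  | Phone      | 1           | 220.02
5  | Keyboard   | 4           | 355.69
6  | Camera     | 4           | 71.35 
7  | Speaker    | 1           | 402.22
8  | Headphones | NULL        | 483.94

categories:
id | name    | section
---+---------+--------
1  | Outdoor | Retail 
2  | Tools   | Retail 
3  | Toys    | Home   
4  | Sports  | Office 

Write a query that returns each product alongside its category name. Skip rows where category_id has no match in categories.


INNER JOIN keeps only products rows whose category_id matches an id in categories. Walk through each product:
  - product 1 (Printer): category_id=2 -> matches Tools
  - product 2 (Cable): category_id=1 -> matches Outdoor
  - product 3 (Stapler): category_id=1 -> matches Outdoor
  - product 4 (Phone): category_id=1 -> matches Outdoor
  - product 5 (Keyboard): category_id=4 -> matches Sports
  - product 6 (Camera): category_id=4 -> matches Sports
  - product 7 (Speaker): category_id=1 -> matches Outdoor
  - product 8 (Headphones): category_id=NULL, no match -> dropped
So 1 of 8 rows is dropped.

SQL:
SELECT a.name, b.name AS category
FROM products a
INNER JOIN categories b ON a.category_id = b.id

Result:
name     | category
---------+---------
Printer  | Tools   
Cable    | Outdoor 
Stapler  | Outdoor 
Phone    | Outdoor 
Keyboard | Sports  
Camera   | Sports  
Speaker  | Outdoor 


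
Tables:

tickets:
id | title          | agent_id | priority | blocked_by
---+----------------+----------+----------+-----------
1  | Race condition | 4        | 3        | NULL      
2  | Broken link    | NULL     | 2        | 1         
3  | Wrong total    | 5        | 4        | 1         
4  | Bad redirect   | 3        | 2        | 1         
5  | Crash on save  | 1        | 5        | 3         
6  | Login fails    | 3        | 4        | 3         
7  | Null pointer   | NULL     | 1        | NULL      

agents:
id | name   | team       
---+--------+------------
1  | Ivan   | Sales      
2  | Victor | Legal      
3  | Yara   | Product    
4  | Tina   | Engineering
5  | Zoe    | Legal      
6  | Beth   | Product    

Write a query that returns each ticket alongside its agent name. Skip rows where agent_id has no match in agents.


INNER JOIN keeps only tickets rows whose agent_id matches an id in agents. Walk through each ticket:
  - ticket 1 (Race condition): agent_id=4 -> matches Tina
  - ticket 2 (Broken link): agent_id=NULL, no match -> dropped
  - ticket 3 (Wrong total): agent_id=5 -> matches Zoe
  - ticket 4 (Bad redirect): agent_id=3 -> matches Yara
  - ticket 5 (Crash on save): agent_id=1 -> matches Ivan
  - ticket 6 (Login fails): agent_id=3 -> matches Yara
  - ticket 7 (Null pointer): agent_id=NULL, no match -> dropped
So 2 of 7 rows are dropped.

SQL:
SELECT a.title, b.name AS agent
FROM tickets a
INNER JOIN agents b ON a.agent_id = b.id

Result:
title          | agent
---------------+------
Race condition | Tina 
Wrong total    | Zoe  
Bad redirect   | Yara 
Crash on save  | Ivan 
Login fails    | Yara 


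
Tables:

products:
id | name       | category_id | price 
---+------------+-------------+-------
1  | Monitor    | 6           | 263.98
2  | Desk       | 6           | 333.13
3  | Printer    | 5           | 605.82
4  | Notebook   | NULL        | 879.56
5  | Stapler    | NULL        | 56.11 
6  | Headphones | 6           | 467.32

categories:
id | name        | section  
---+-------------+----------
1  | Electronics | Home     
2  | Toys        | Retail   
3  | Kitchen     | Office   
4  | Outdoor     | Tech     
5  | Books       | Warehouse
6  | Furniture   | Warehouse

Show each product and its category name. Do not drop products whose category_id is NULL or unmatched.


LEFT JOIN keeps every row from products (the left table); where category_id has no match in categories, the category columns become NULL. Walk through each product:
  - product 1 (Monitor): category_id=6 -> matches Furniture
  - product 2 (Desk): category_id=6 -> matches Furniture
  - product 3 (Printer): category_id=5 -> matches Books
  - product 4 (Notebook): category_id=NULL, no match -> kept with NULL
  - product 5 (Stapler): category_id=NULL, no match -> kept with NULL
  - product 6 (Headphones): category_id=6 -> matches Furniture
All 6 rows appear; 2 have NULL category.

SQL:
SELECT a.name, b.name AS category
FROM products a
LEFT JOIN categories b ON a.category_id = b.id

Result:
name       | category 
-----------+----------
Monitor    | Furniture
Desk       | Furniture
Printer    | Books    
Notebook   | NULL     
Stapler    | NULL     
Headphones | Furniture


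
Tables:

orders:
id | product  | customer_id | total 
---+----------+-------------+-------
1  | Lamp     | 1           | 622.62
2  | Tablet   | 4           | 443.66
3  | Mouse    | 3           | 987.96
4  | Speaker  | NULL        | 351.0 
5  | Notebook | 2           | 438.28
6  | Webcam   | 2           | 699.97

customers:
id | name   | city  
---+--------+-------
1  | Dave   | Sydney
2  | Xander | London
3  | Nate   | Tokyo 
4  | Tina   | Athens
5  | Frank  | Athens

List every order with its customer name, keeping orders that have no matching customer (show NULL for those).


LEFT JOIN keeps every row from orders (the left table); where customer_id has no match in customers, the customer columns become NULL. Walk through each order:
  - order 1 (Lamp): customer_id=1 -> matches Dave
  - order 2 (Tablet): customer_id=4 -> matches Tina
  - order 3 (Mouse): customer_id=3 -> matches Nate
  - order 4 (Speaker): customer_id=NULL, no match -> kept with NULL
  - order 5 (Notebook): customer_id=2 -> matches Xander
  - order 6 (Webcam): customer_id=2 -> matches Xander
All 6 rows appear; 1 has NULL customer.

SQL:
SELECT a.product, b.name AS customer
FROM orders a
LEFT JOIN customers b ON a.customer_id = b.id

Result:
product  | customer
---------+---------
Lamp     | Dave    
Tablet   | Tina    
Mouse    | Nate    
Speaker  | NULL    
Notebook | Xander  
Webcam   | Xander  


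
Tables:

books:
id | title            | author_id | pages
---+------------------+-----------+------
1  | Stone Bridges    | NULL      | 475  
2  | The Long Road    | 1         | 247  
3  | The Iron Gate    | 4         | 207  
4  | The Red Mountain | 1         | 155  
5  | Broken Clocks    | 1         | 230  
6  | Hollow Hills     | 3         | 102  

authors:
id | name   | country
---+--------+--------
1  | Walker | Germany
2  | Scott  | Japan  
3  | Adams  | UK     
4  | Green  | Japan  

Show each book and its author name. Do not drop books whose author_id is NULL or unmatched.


LEFT JOIN keeps every row from books (the left table); where author_id has no match in authors, the author columns become NULL. Walk through each book:
  - book 1 (Stone Bridges): author_id=NULL, no match -> kept with NULL
  - book 2 (The Long Road): author_id=1 -> matches Walker
  - book 3 (The Iron Gate): author_id=4 -> matches Green
  - book 4 (The Red Mountain): author_id=1 -> matches Walker
  - book 5 (Broken Clocks): author_id=1 -> matches Walker
  - book 6 (Hollow Hills): author_id=3 -> matches Adams
All 6 rows appear; 1 has NULL author.

SQL:
SELECT a.title, b.name AS author
FROM books a
LEFT JOIN authors b ON a.author_id = b.id

Result:
title            | author
-----------------+-------
Stone Bridges    | NULL  
The Long Road    | Walker
The Iron Gate    | Green 
The Red Mountain | Walker
Broken Clocks    | Walker
Hollow Hills     | Adams 


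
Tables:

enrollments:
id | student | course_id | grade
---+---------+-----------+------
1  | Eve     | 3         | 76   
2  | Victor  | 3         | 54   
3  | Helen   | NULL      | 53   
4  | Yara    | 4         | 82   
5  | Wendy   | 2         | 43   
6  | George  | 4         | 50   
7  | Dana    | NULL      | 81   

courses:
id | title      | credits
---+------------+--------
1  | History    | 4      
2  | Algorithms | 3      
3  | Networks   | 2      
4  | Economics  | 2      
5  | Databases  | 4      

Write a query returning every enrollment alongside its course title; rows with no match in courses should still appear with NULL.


LEFT JOIN keeps every row from enrollments (the left table); where course_id has no match in courses, the course columns become NULL. Walk through each enrollment:
  - enrollment 1 (Eve): course_id=3 -> matches Networks
  - enrollment 2 (Victor): course_id=3 -> matches Networks
  - enrollment 3 (Helen): course_id=NULL, no match -> kept with NULL
  - enrollment 4 (Yara): course_id=4 -> matches Economics
  - enrollment 5 (Wendy): course_id=2 -> matches Algorithms
  - enrollment 6 (George): course_id=4 -> matches Economics
  - enrollment 7 (Dana): course_id=NULL, no match -> kept with NULL
All 7 rows appear; 2 have NULL course.

SQL:
SELECT a.student, b.title AS course
FROM enrollments a
LEFT JOIN courses b ON a.course_id = b.id

Result:
student | course    
--------+-----------
Eve     | Networks  
Victor  | Networks  
Helen   | NULL      
Yara    | Economics 
Wendy   | Algorithms
George  | Economics 
Dana    | NULL      


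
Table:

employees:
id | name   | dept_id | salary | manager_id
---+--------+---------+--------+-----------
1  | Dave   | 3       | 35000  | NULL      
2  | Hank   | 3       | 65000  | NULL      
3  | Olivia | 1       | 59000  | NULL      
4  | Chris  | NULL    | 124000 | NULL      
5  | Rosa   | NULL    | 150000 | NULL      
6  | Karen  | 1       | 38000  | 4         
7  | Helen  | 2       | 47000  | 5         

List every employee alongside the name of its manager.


This is a self-join: employees is joined to a second copy of itself, matching each row's manager_id to another row's id. Use LEFT JOIN so rows with manager_id=NULL are kept.
  - employee 1 (Dave): manager_id=NULL -> NULL
  - employee 2 (Hank): manager_id=NULL -> NULL
  - employee 3 (Olivia): manager_id=NULL -> NULL
  - employee 4 (Chris): manager_id=NULL -> NULL
  - employee 5 (Rosa): manager_id=NULL -> NULL
  - employee 6 (Karen): manager_id=4 -> Chris
  - employee 7 (Helen): manager_id=5 -> Rosa

SQL:
SELECT a.name AS item, b.name AS manager
FROM employees a
LEFT JOIN employees b ON a.manager_id = b.id

Result:
item   | manager
-------+--------
Dave   | NULL   
Hank   | NULL   
Olivia | NULL   
Chris  | NULL   
Rosa   | NULL   
Karen  | Chris  
Helen  | Rosa   


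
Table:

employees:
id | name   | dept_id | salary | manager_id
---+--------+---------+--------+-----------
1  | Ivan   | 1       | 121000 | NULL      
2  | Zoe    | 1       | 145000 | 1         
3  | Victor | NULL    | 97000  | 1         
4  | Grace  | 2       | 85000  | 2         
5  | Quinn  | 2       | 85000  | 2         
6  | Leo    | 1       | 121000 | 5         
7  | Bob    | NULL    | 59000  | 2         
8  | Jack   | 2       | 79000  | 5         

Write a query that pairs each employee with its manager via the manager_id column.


This is a self-join: employees is joined to a second copy of itself, matching each row's manager_id to another row's id. Use LEFT JOIN so rows with manager_id=NULL are kept.
  - employee 1 (Ivan): manager_id=NULL -> NULL
  - employee 2 (Zoe): manager_id=1 -> Ivan
  - employee 3 (Victor): manager_id=1 -> Ivan
  - employee 4 (Grace): manager_id=2 -> Zoe
  - employee 5 (Quinn): manager_id=2 -> Zoe
  - employee 6 (Leo): manager_id=5 -> Quinn
  - employee 7 (Bob): manager_id=2 -> Zoe
  - employee 8 (Jack): manager_id=5 -> Quinn

SQL:
SELECT a.name AS item, b.name AS manager
FROM employees a
LEFT JOIN employees b ON a.manager_id = b.id

Result:
item   | manager
-------+--------
Ivan   | NULL   
Zoe    | Ivan   
Victor | Ivan   
Grace  | Zoe    
Quinn  | Zoe    
Leo    | Quinn  
Bob    | Zoe    
Jack   | Quinn  


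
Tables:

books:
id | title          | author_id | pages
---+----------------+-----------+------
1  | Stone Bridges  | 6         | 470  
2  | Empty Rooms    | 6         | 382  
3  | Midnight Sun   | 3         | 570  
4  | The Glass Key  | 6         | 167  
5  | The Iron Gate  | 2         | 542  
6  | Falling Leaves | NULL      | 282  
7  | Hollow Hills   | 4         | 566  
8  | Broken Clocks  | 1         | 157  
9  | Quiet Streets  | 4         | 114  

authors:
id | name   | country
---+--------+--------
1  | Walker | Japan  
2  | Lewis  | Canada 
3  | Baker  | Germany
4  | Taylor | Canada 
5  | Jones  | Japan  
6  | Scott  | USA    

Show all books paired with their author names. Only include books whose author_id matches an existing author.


INNER JOIN keeps only books rows whose author_id matches an id in authors. Walk through each book:
  - book 1 (Stone Bridges): author_id=6 -> matches Scott
  - book 2 (Empty Rooms): author_id=6 -> matches Scott
  - book 3 (Midnight Sun): author_id=3 -> matches Baker
  - book 4 (The Glass Key): author_id=6 -> matches Scott
  - book 5 (The Iron Gate): author_id=2 -> matches Lewis
  - book 6 (Falling Leaves): author_id=NULL, no match -> dropped
  - book 7 (Hollow Hills): author_id=4 -> matches Taylor
  - book 8 (Broken Clocks): author_id=1 -> matches Walker
  - book 9 (Quiet Streets): author_id=4 -> matches Taylor
So 1 of 9 rows is dropped.

SQL:
SELECT a.title, b.name AS author
FROM books a
INNER JOIN authors b ON a.author_id = b.id

Result:
title         | author
--------------+-------
Stone Bridges | Scott 
Empty Rooms   | Scott 
Midnight Sun  | Baker 
The Glass Key | Scott 
The Iron Gate | Lewis 
Hollow Hills  | Taylor
Broken Clocks | Walker
Quiet Streets | Taylor


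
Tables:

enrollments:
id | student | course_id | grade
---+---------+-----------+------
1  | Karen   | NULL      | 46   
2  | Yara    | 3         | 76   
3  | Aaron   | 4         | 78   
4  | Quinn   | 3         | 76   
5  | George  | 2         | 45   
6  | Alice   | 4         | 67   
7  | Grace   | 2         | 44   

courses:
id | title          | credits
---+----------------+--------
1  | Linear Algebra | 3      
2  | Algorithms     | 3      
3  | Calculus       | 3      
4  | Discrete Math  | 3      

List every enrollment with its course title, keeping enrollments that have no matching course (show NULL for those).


LEFT JOIN keeps every row from enrollments (the left table); where course_id has no match in courses, the course columns become NULL. Walk through each enrollment:
  - enrollment 1 (Karen): course_id=NULL, no match -> kept with NULL
  - enrollment 2 (Yara): course_id=3 -> matches Calculus
  - enrollment 3 (Aaron): course_id=4 -> matches Discrete Math
  - enrollment 4 (Quinn): course_id=3 -> matches Calculus
  - enrollment 5 (George): course_id=2 -> matches Algorithms
  - enrollment 6 (Alice): course_id=4 -> matches Discrete Math
  - enrollment 7 (Grace): course_id=2 -> matches Algorithms
All 7 rows appear; 1 has NULL course.

SQL:
SELECT a.student, b.title AS course
FROM enrollments a
LEFT JOIN courses b ON a.course_id = b.id

Result:
student | course       
--------+--------------
Karen   | NULL         
Yara    | Calculus     
Aaron   | Discrete Math
Quinn   | Calculus     
George  | Algorithms   
Alice   | Discrete Math
Grace   | Algorithms   


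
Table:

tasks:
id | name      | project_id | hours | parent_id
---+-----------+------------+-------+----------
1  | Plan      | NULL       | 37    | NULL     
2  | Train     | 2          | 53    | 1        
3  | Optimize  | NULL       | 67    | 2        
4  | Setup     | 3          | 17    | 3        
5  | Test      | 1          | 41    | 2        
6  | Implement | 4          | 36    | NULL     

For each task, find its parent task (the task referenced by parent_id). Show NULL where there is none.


This is a self-join: tasks is joined to a second copy of itself, matching each row's parent_id to another row's id. Use LEFT JOIN so rows with parent_id=NULL are kept.
  - task 1 (Plan): parent_id=NULL -> NULL
  - task 2 (Train): parent_id=1 -> Plan
  - task 3 (Optimize): parent_id=2 -> Train
  - task 4 (Setup): parent_id=3 -> Optimize
  - task 5 (Test): parent_id=2 -> Train
  - task 6 (Implement): parent_id=NULL -> NULL

SQL:
SELECT a.name AS item, b.name AS parent
FROM tasks a
LEFT JOIN tasks b ON a.parent_id = b.id

Result:
item      | parent  
----------+---------
Plan      | NULL    
Train     | Plan    
Optimize  | Train   
Setup     | Optimize
Test      | Train   
Implement | NULL    


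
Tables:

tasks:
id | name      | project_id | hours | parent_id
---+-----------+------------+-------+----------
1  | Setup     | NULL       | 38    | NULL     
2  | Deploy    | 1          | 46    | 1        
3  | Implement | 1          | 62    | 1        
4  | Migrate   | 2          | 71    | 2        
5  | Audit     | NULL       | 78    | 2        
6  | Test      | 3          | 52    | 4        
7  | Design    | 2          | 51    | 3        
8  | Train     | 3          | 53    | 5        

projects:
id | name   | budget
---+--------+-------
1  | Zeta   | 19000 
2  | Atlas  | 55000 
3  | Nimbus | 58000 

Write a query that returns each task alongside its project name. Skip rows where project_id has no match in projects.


INNER JOIN keeps only tasks rows whose project_id matches an id in projects. Walk through each task:
  - task 1 (Setup): project_id=NULL, no match -> dropped
  - task 2 (Deploy): project_id=1 -> matches Zeta
  - task 3 (Implement): project_id=1 -> matches Zeta
  - task 4 (Migrate): project_id=2 -> matches Atlas
  - task 5 (Audit): project_id=NULL, no match -> dropped
  - task 6 (Test): project_id=3 -> matches Nimbus
  - task 7 (Design): project_id=2 -> matches Atlas
  - task 8 (Train): project_id=3 -> matches Nimbus
So 2 of 8 rows are dropped.

SQL:
SELECT a.name, b.name AS project
FROM tasks a
INNER JOIN projects b ON a.project_id = b.id

Result:
name      | project
----------+--------
Deploy    | Zeta   
Implement | Zeta   
Migrate   | Atlas  
Test      | Nimbus 
Design    | Atlas  
Train     | Nimbus 


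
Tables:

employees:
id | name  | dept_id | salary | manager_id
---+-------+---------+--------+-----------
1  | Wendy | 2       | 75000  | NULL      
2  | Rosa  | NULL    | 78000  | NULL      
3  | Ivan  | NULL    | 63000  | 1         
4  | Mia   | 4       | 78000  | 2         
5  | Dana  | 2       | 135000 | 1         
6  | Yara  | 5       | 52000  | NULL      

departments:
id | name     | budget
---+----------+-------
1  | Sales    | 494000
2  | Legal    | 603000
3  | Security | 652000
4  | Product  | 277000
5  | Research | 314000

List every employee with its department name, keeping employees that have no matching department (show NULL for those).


LEFT JOIN keeps every row from employees (the left table); where dept_id has no match in departments, the department columns become NULL. Walk through each employee:
  - employee 1 (Wendy): dept_id=2 -> matches Legal
  - employee 2 (Rosa): dept_id=NULL, no match -> kept with NULL
  - employee 3 (Ivan): dept_id=NULL, no match -> kept with NULL
  - employee 4 (Mia): dept_id=4 -> matches Product
  - employee 5 (Dana): dept_id=2 -> matches Legal
  - employee 6 (Yara): dept_id=5 -> matches Research
All 6 rows appear; 2 have NULL department.

SQL:
SELECT a.name, b.name AS department
FROM employees a
LEFT JOIN departments b ON a.dept_id = b.id

Result:
name  | department
------+-----------
Wendy | Legal     
Rosa  | NULL      
Ivan  | NULL      
Mia   | Product   
Dana  | Legal     
Yara  | Research  


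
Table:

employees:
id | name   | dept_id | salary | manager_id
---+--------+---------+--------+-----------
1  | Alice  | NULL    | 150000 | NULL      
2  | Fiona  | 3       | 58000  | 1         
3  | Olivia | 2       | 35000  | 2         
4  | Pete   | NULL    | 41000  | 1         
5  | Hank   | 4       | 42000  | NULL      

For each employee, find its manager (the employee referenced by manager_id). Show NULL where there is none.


This is a self-join: employees is joined to a second copy of itself, matching each row's manager_id to another row's id. Use LEFT JOIN so rows with manager_id=NULL are kept.
  - employee 1 (Alice): manager_id=NULL -> NULL
  - employee 2 (Fiona): manager_id=1 -> Alice
  - employee 3 (Olivia): manager_id=2 -> Fiona
  - employee 4 (Pete): manager_id=1 -> Alice
  - employee 5 (Hank): manager_id=NULL -> NULL

SQL:
SELECT a.name AS item, b.name AS manager
FROM employees a
LEFT JOIN employees b ON a.manager_id = b.id

Result:
item   | manager
-------+--------
Alice  | NULL   
Fiona  | Alice  
Olivia | Fiona  
Pete   | Alice  
Hank   | NULL   


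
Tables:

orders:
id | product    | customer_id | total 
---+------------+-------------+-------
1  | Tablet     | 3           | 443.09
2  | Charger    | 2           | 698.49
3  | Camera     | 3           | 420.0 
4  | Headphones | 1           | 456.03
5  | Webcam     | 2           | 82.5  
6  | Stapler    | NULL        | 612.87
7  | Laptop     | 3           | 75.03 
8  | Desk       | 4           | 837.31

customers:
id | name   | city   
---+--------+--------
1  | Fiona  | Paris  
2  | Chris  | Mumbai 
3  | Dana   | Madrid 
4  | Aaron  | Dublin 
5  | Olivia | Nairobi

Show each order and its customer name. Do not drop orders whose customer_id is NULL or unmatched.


LEFT JOIN keeps every row from orders (the left table); where customer_id has no match in customers, the customer columns become NULL. Walk through each order:
  - order 1 (Tablet): customer_id=3 -> matches Dana
  - order 2 (Charger): customer_id=2 -> matches Chris
  - order 3 (Camera): customer_id=3 -> matches Dana
  - order 4 (Headphones): customer_id=1 -> matches Fiona
  - order 5 (Webcam): customer_id=2 -> matches Chris
  - order 6 (Stapler): customer_id=NULL, no match -> kept with NULL
  - order 7 (Laptop): customer_id=3 -> matches Dana
  - order 8 (Desk): customer_id=4 -> matches Aaron
All 8 rows appear; 1 has NULL customer.

SQL:
SELECT a.product, b.name AS customer
FROM orders a
LEFT JOIN customers b ON a.customer_id = b.id

Result:
product    | customer
-----------+---------
Tablet     | Dana    
Charger    | Chris   
Camera     | Dana    
Headphones | Fiona   
Webcam     | Chris   
Stapler    | NULL    
Laptop     | Dana    
Desk       | Aaron   


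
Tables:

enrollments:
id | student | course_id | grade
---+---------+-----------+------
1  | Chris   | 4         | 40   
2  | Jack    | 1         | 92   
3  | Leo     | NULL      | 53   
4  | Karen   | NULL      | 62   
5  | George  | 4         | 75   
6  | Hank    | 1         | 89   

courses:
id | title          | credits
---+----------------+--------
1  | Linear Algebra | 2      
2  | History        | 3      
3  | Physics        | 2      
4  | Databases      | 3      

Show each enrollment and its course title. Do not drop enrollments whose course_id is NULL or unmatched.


LEFT JOIN keeps every row from enrollments (the left table); where course_id has no match in courses, the course columns become NULL. Walk through each enrollment:
  - enrollment 1 (Chris): course_id=4 -> matches Databases
  - enrollment 2 (Jack): course_id=1 -> matches Linear Algebra
  - enrollment 3 (Leo): course_id=NULL, no match -> kept with NULL
  - enrollment 4 (Karen): course_id=NULL, no match -> kept with NULL
  - enrollment 5 (George): course_id=4 -> matches Databases
  - enrollment 6 (Hank): course_id=1 -> matches Linear Algebra
All 6 rows appear; 2 have NULL course.

SQL:
SELECT a.student, b.title AS course
FROM enrollments a
LEFT JOIN courses b ON a.course_id = b.id

Result:
student | course        
--------+---------------
Chris   | Databases     
Jack    | Linear Algebra
Leo     | NULL          
Karen   | NULL          
George  | Databases     
Hank    | Linear Algebra


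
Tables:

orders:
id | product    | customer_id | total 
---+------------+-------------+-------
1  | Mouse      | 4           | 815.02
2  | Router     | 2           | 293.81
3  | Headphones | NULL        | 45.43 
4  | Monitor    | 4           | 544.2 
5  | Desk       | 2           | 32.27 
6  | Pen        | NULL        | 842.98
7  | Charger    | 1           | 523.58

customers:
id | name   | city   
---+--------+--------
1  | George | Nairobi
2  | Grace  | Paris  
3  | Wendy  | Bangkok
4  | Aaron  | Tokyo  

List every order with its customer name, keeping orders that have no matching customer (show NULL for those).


LEFT JOIN keeps every row from orders (the left table); where customer_id has no match in customers, the customer columns become NULL. Walk through each order:
  - order 1 (Mouse): customer_id=4 -> matches Aaron
  - order 2 (Router): customer_id=2 -> matches Grace
  - order 3 (Headphones): customer_id=NULL, no match -> kept with NULL
  - order 4 (Monitor): customer_id=4 -> matches Aaron
  - order 5 (Desk): customer_id=2 -> matches Grace
  - order 6 (Pen): customer_id=NULL, no match -> kept with NULL
  - order 7 (Charger): customer_id=1 -> matches George
All 7 rows appear; 2 have NULL customer.

SQL:
SELECT a.product, b.name AS customer
FROM orders a
LEFT JOIN customers b ON a.customer_id = b.id

Result:
product    | customer
-----------+---------
Mouse      | Aaron   
Router     | Grace   
Headphones | NULL    
Monitor    | Aaron   
Desk       | Grace   
Pen        | NULL    
Charger    | George  


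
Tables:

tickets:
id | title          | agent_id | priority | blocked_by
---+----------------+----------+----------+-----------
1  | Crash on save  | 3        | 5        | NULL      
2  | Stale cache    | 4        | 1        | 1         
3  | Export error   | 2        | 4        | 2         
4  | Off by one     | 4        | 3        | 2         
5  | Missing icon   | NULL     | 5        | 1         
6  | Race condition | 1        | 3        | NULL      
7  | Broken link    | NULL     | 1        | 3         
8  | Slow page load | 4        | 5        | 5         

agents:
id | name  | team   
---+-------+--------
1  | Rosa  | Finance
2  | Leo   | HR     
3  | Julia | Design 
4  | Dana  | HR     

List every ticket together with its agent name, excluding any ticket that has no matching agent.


INNER JOIN keeps only tickets rows whose agent_id matches an id in agents. Walk through each ticket:
  - ticket 1 (Crash on save): agent_id=3 -> matches Julia
  - ticket 2 (Stale cache): agent_id=4 -> matches Dana
  - ticket 3 (Export error): agent_id=2 -> matches Leo
  - ticket 4 (Off by one): agent_id=4 -> matches Dana
  - ticket 5 (Missing icon): agent_id=NULL, no match -> dropped
  - ticket 6 (Race condition): agent_id=1 -> matches Rosa
  - ticket 7 (Broken link): agent_id=NULL, no match -> dropped
  - ticket 8 (Slow page load): agent_id=4 -> matches Dana
So 2 of 8 rows are dropped.

SQL:
SELECT a.title, b.name AS agent
FROM tickets a
INNER JOIN agents b ON a.agent_id = b.id

Result:
title          | agent
---------------+------
Crash on save  | Julia
Stale cache    | Dana 
Export error   | Leo  
Off by one     | Dana 
Race condition | Rosa 
Slow page load | Dana 


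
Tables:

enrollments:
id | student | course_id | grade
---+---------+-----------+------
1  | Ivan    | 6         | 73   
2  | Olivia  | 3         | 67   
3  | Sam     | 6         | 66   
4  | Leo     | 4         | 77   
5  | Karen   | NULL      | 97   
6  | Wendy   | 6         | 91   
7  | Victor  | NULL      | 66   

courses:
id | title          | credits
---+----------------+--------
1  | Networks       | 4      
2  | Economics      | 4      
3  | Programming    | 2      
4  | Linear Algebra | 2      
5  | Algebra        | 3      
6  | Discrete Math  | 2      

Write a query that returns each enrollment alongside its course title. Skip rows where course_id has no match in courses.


INNER JOIN keeps only enrollments rows whose course_id matches an id in courses. Walk through each enrollment:
  - enrollment 1 (Ivan): course_id=6 -> matches Discrete Math
  - enrollment 2 (Olivia): course_id=3 -> matches Programming
  - enrollment 3 (Sam): course_id=6 -> matches Discrete Math
  - enrollment 4 (Leo): course_id=4 -> matches Linear Algebra
  - enrollment 5 (Karen): course_id=NULL, no match -> dropped
  - enrollment 6 (Wendy): course_id=6 -> matches Discrete Math
  - enrollment 7 (Victor): course_id=NULL, no match -> dropped
So 2 of 7 rows are dropped.

SQL:
SELECT a.student, b.title AS course
FROM enrollments a
INNER JOIN courses b ON a.course_id = b.id

Result:
student | course        
--------+---------------
Ivan    | Discrete Math 
Olivia  | Programming   
Sam     | Discrete Math 
Leo     | Linear Algebra
Wendy   | Discrete Math 


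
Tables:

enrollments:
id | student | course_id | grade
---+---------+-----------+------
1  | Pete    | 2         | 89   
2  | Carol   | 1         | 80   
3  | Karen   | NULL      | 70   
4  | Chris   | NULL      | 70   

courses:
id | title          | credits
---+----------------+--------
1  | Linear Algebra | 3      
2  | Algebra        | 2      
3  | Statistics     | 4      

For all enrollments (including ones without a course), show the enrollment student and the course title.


LEFT JOIN keeps every row from enrollments (the left table); where course_id has no match in courses, the course columns become NULL. Walk through each enrollment:
  - enrollment 1 (Pete): course_id=2 -> matches Algebra
  - enrollment 2 (Carol): course_id=1 -> matches Linear Algebra
  - enrollment 3 (Karen): course_id=NULL, no match -> kept with NULL
  - enrollment 4 (Chris): course_id=NULL, no match -> kept with NULL
All 4 rows appear; 2 have NULL course.

SQL:
SELECT a.student, b.title AS course
FROM enrollments a
LEFT JOIN courses b ON a.course_id = b.id

Result:
student | course        
--------+---------------
Pete    | Algebra       
Carol   | Linear Algebra
Karen   | NULL          
Chris   | NULL          


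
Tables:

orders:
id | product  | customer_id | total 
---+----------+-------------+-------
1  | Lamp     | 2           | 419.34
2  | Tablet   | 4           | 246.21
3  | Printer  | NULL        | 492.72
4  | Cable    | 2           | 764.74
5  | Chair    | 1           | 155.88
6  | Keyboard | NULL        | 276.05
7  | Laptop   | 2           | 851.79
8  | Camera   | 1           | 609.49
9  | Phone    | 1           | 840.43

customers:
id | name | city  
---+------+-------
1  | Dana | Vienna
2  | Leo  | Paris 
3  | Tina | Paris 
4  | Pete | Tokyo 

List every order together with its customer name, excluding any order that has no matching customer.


INNER JOIN keeps only orders rows whose customer_id matches an id in customers. Walk through each order:
  - order 1 (Lamp): customer_id=2 -> matches Leo
  - order 2 (Tablet): customer_id=4 -> matches Pete
  - order 3 (Printer): customer_id=NULL, no match -> dropped
  - order 4 (Cable): customer_id=2 -> matches Leo
  - order 5 (Chair): customer_id=1 -> matches Dana
  - order 6 (Keyboard): customer_id=NULL, no match -> dropped
  - order 7 (Laptop): customer_id=2 -> matches Leo
  - order 8 (Camera): customer_id=1 -> matches Dana
  - order 9 (Phone): customer_id=1 -> matches Dana
So 2 of 9 rows are dropped.

SQL:
SELECT a.product, b.name AS customer
FROM orders a
INNER JOIN customers b ON a.customer_id = b.id

Result:
product | customer
--------+---------
Lamp    | Leo     
Tablet  | Pete    
Cable   | Leo     
Chair   | Dana    
Laptop  | Leo     
Camera  | Dana    
Phone   | Dana    


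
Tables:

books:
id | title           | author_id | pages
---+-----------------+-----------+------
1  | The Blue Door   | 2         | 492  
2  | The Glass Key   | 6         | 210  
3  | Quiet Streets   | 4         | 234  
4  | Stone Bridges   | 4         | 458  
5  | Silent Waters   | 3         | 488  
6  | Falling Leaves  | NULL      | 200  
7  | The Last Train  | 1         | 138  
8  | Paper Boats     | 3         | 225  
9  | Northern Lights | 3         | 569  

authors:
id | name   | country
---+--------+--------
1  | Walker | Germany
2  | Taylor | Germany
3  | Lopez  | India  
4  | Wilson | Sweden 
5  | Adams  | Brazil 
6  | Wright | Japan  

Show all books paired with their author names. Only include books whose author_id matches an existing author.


INNER JOIN keeps only books rows whose author_id matches an id in authors. Walk through each book:
  - book 1 (The Blue Door): author_id=2 -> matches Taylor
  - book 2 (The Glass Key): author_id=6 -> matches Wright
  - book 3 (Quiet Streets): author_id=4 -> matches Wilson
  - book 4 (Stone Bridges): author_id=4 -> matches Wilson
  - book 5 (Silent Waters): author_id=3 -> matches Lopez
  - book 6 (Falling Leaves): author_id=NULL, no match -> dropped
  - book 7 (The Last Train): author_id=1 -> matches Walker
  - book 8 (Paper Boats): author_id=3 -> matches Lopez
  - book 9 (Northern Lights): author_id=3 -> matches Lopez
So 1 of 9 rows is dropped.

SQL:
SELECT a.title, b.name AS author
FROM books a
INNER JOIN authors b ON a.author_id = b.id

Result:
title           | author
----------------+-------
The Blue Door   | Taylor
The Glass Key   | Wright
Quiet Streets   | Wilson
Stone Bridges   | Wilson
Silent Waters   | Lopez 
The Last Train  | Walker
Paper Boats     | Lopez 
Northern Lights | Lopez 


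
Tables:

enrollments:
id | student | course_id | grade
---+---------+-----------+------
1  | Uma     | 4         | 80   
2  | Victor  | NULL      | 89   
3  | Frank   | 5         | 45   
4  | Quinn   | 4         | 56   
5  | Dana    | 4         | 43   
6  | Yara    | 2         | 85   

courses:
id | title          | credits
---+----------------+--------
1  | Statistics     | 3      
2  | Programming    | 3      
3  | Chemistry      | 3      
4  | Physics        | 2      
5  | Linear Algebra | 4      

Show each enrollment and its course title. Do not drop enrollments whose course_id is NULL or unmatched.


LEFT JOIN keeps every row from enrollments (the left table); where course_id has no match in courses, the course columns become NULL. Walk through each enrollment:
  - enrollment 1 (Uma): course_id=4 -> matches Physics
  - enrollment 2 (Victor): course_id=NULL, no match -> kept with NULL
  - enrollment 3 (Frank): course_id=5 -> matches Linear Algebra
  - enrollment 4 (Quinn): course_id=4 -> matches Physics
  - enrollment 5 (Dana): course_id=4 -> matches Physics
  - enrollment 6 (Yara): course_id=2 -> matches Programming
All 6 rows appear; 1 has NULL course.

SQL:
SELECT a.student, b.title AS course
FROM enrollments a
LEFT JOIN courses b ON a.course_id = b.id

Result:
student | course        
--------+---------------
Uma     | Physics       
Victor  | NULL          
Frank   | Linear Algebra
Quinn   | Physics       
Dana    | Physics       
Yara    | Programming   


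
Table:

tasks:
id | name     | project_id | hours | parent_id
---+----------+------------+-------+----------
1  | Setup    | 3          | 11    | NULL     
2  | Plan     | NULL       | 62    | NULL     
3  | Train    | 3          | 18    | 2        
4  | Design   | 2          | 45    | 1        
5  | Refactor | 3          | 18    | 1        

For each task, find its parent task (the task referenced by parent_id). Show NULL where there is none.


This is a self-join: tasks is joined to a second copy of itself, matching each row's parent_id to another row's id. Use LEFT JOIN so rows with parent_id=NULL are kept.
  - task 1 (Setup): parent_id=NULL -> NULL
  - task 2 (Plan): parent_id=NULL -> NULL
  - task 3 (Train): parent_id=2 -> Plan
  - task 4 (Design): parent_id=1 -> Setup
  - task 5 (Refactor): parent_id=1 -> Setup

SQL:
SELECT a.name AS item, b.name AS parent
FROM tasks a
LEFT JOIN tasks b ON a.parent_id = b.id

Result:
item     | parent
---------+-------
Setup    | NULL  
Plan     | NULL  
Train    | Plan  
Design   | Setup 
Refactor | Setup 


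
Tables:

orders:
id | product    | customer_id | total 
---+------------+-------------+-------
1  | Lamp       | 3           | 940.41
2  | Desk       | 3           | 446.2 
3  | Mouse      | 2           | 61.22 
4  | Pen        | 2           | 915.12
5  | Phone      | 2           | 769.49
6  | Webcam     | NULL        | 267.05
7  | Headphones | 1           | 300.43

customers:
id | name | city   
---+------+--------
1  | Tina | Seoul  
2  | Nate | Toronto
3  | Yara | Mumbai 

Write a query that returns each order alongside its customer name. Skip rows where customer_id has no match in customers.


INNER JOIN keeps only orders rows whose customer_id matches an id in customers. Walk through each order:
  - order 1 (Lamp): customer_id=3 -> matches Yara
  - order 2 (Desk): customer_id=3 -> matches Yara
  - order 3 (Mouse): customer_id=2 -> matches Nate
  - order 4 (Pen): customer_id=2 -> matches Nate
  - order 5 (Phone): customer_id=2 -> matches Nate
  - order 6 (Webcam): customer_id=NULL, no match -> dropped
  - order 7 (Headphones): customer_id=1 -> matches Tina
So 1 of 7 rows is dropped.

SQL:
SELECT a.product, b.name AS customer
FROM orders a
INNER JOIN customers b ON a.customer_id = b.id

Result:
product    | customer
-----------+---------
Lamp       | Yara    
Desk       | Yara    
Mouse      | Nate    
Pen        | Nate    
Phone      | Nate    
Headphones | Tina    


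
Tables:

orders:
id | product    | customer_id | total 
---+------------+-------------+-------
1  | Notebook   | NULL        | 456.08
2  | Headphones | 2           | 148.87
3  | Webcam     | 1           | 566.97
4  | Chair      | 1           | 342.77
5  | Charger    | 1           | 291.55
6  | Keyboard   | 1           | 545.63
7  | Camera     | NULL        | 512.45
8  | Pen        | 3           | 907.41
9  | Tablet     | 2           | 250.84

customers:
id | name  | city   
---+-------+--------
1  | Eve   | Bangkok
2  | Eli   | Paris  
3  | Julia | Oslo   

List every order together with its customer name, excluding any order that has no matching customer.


INNER JOIN keeps only orders rows whose customer_id matches an id in customers. Walk through each order:
  - order 1 (Notebook): customer_id=NULL, no match -> dropped
  - order 2 (Headphones): customer_id=2 -> matches Eli
  - order 3 (Webcam): customer_id=1 -> matches Eve
  - order 4 (Chair): customer_id=1 -> matches Eve
  - order 5 (Charger): customer_id=1 -> matches Eve
  - order 6 (Keyboard): customer_id=1 -> matches Eve
  - order 7 (Camera): customer_id=NULL, no match -> dropped
  - order 8 (Pen): customer_id=3 -> matches Julia
  - order 9 (Tablet): customer_id=2 -> matches Eli
So 2 of 9 rows are dropped.

SQL:
SELECT a.product, b.name AS customer
FROM orders a
INNER JOIN customers b ON a.customer_id = b.id

Result:
product    | customer
-----------+---------
Headphones | Eli     
Webcam     | Eve     
Chair      | Eve     
Charger    | Eve     
Keyboard   | Eve     
Pen        | Julia   
Tablet     | Eli     


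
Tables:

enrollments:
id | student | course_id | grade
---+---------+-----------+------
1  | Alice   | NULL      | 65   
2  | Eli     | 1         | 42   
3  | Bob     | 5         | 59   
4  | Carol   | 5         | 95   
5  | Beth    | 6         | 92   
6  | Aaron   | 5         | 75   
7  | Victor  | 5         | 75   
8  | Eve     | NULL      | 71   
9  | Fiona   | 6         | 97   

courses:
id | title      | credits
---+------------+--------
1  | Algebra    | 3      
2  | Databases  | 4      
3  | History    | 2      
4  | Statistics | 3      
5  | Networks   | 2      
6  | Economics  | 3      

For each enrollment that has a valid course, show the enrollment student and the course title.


INNER JOIN keeps only enrollments rows whose course_id matches an id in courses. Walk through each enrollment:
  - enrollment 1 (Alice): course_id=NULL, no match -> dropped
  - enrollment 2 (Eli): course_id=1 -> matches Algebra
  - enrollment 3 (Bob): course_id=5 -> matches Networks
  - enrollment 4 (Carol): course_id=5 -> matches Networks
  - enrollment 5 (Beth): course_id=6 -> matches Economics
  - enrollment 6 (Aaron): course_id=5 -> matches Networks
  - enrollment 7 (Victor): course_id=5 -> matches Networks
  - enrollment 8 (Eve): course_id=NULL, no match -> dropped
  - enrollment 9 (Fiona): course_id=6 -> matches Economics
So 2 of 9 rows are dropped.

SQL:
SELECT a.student, b.title AS course
FROM enrollments a
INNER JOIN courses b ON a.course_id = b.id

Result:
student | course   
--------+----------
Eli     | Algebra  
Bob     | Networks 
Carol   | Networks 
Beth    | Economics
Aaron   | Networks 
Victor  | Networks 
Fiona   | Economics
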